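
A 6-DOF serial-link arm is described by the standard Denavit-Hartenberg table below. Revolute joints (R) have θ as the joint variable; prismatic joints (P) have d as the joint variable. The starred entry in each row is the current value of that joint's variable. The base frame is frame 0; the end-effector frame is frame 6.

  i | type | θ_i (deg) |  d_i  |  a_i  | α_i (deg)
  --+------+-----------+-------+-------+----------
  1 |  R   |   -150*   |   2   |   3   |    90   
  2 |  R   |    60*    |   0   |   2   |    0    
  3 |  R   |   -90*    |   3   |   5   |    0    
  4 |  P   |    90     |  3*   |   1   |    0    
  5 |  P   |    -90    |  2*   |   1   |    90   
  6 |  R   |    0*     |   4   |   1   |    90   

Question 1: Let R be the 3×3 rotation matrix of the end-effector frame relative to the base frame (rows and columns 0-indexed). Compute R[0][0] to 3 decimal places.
End-effector x-axis (col 0 of R) = (-0.7500,-0.4330,-0.5000)
R[0][0] = -0.7500

-0.750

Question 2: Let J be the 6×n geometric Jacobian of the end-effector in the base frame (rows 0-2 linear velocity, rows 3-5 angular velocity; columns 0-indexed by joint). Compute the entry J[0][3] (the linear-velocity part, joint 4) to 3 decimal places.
prismatic axis z_3 = (-0.5000,0.8660,0.0000)
J_v[:, 3] = z_3; J_ω[:, 3] = (0,0,0)
entry J[0][3] = -0.5000

-0.500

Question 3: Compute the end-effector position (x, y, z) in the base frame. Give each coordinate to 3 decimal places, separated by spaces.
-11.415 2.647 -2.366

after link 1: o_1 = (-2.5981, -1.5000, 2.0000)
after link 2: o_2 = (-3.4641, -2.0000, 3.7321)
after link 3: o_3 = (-8.7141, -1.5670, 1.2321)
after link 4: o_4 = (-10.6471, 0.7811, 2.0981)
after link 5: o_5 = (-12.3971, 2.0801, 1.5981)
after link 6: o_6 = (-11.4151, 2.6471, -2.3660)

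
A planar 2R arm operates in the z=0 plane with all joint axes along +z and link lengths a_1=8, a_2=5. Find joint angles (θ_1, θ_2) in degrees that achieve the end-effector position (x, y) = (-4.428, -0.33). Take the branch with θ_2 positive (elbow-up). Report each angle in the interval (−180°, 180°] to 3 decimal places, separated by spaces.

cos θ_2 = (19.7161−8²−5²)/(2·8·5) = -0.8660; θ_2 = 150.0027° (elbow-up)
β = atan2(-0.3300,-4.4280) = -175.7379°; ψ = atan2(2.4998,3.6698) = 34.2623°
θ_1 = β − ψ = -210.0001°

150.000 150.003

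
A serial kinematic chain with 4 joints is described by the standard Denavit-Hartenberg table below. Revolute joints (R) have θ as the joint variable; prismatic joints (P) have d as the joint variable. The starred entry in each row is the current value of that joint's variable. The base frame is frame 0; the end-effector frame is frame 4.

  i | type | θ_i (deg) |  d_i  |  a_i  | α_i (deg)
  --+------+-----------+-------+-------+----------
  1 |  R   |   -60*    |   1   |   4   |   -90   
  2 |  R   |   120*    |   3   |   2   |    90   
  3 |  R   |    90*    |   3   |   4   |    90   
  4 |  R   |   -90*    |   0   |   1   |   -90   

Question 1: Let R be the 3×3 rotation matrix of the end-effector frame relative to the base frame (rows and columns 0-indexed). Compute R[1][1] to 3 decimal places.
End-effector y-axis (col 1 of R) = (0.2500,-0.4330,0.8660)
R[1][1] = -0.4330

-0.433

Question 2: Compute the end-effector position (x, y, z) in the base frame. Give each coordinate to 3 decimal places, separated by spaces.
after link 1: o_1 = (2.0000, -3.4641, 1.0000)
after link 2: o_2 = (4.0981, -1.0981, -0.7321)
after link 3: o_3 = (8.8612, -1.3481, -2.2321)
after link 4: o_4 = (8.4282, -0.5981, -1.7321)

8.428 -0.598 -1.732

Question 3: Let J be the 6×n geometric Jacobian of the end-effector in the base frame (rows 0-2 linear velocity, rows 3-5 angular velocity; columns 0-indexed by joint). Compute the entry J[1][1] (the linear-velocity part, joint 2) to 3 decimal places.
axis z_1 = (0.8660,0.5000,0.0000); lever o_n−o_1 = (6.4282,2.8660,-2.7321)
cross product → J_v[:, 1] = (-1.3660,2.3660,-0.7321)
J_ω[:, 1] = z_1
entry J[1][1] = 2.3660

2.366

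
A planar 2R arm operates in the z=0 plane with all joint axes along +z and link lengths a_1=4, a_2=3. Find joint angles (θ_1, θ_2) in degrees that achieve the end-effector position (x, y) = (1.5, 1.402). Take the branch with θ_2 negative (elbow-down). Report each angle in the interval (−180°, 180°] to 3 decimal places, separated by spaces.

cos θ_2 = (4.2156−4²−3²)/(2·4·3) = -0.8660; θ_2 = -149.9990° (elbow-down)
β = atan2(1.4020,1.5000) = 43.0659°; ψ = atan2(-1.5000,1.4020) = -46.9360°
θ_1 = β − ψ = 90.0019°

90.002 -149.999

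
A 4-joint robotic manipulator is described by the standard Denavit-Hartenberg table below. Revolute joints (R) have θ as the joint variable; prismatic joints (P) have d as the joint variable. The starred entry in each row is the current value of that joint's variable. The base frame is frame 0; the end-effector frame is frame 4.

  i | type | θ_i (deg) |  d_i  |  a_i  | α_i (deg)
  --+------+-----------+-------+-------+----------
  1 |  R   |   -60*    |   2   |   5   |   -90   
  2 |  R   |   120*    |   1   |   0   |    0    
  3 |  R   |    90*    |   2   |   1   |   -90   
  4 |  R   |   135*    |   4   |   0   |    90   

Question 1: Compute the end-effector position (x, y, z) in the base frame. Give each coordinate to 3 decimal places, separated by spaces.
5.665 -3.812 5.964

after link 1: o_1 = (2.5000, -4.3301, 2.0000)
after link 2: o_2 = (3.3660, -3.8301, 2.0000)
after link 3: o_3 = (4.6651, -2.0801, 2.5000)
after link 4: o_4 = (5.6651, -3.8122, 5.9641)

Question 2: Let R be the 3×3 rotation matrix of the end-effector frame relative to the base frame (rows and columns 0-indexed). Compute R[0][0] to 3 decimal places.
-0.306

End-effector x-axis (col 0 of R) = (-0.3062,-0.8839,-0.3536)
R[0][0] = -0.3062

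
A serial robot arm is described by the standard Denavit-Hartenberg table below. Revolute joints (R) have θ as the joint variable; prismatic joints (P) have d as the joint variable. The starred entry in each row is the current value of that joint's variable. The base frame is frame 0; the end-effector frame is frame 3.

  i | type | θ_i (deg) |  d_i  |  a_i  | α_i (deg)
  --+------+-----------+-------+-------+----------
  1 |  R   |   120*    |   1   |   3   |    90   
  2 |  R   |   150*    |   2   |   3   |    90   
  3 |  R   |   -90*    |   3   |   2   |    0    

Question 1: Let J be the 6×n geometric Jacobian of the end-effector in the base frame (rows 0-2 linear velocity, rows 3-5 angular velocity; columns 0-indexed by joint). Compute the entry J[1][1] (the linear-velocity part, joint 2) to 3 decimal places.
-3.549

axis z_1 = (0.8660,0.5000,0.0000); lever o_n−o_1 = (0.5490,-0.9510,4.0981)
cross product → J_v[:, 1] = (2.0490,-3.5490,-1.0981)
J_ω[:, 1] = z_1
entry J[1][1] = -3.5490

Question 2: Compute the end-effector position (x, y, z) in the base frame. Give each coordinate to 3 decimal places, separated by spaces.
after link 1: o_1 = (-1.5000, 2.5981, 1.0000)
after link 2: o_2 = (1.5311, 1.3481, 2.5000)
after link 3: o_3 = (-0.9510, 1.6471, 5.0981)

-0.951 1.647 5.098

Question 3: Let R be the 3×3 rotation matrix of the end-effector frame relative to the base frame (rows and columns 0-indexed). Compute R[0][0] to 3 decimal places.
-0.866

End-effector x-axis (col 0 of R) = (-0.8660,-0.5000,0.0000)
R[0][0] = -0.8660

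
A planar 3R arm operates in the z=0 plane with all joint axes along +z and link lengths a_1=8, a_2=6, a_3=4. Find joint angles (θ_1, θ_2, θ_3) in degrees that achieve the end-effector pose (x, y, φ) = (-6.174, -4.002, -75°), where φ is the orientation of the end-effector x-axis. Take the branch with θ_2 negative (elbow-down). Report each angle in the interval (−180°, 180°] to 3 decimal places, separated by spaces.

-132.798 -120.005 177.803

wrist centre = target − a_3·(cos φ, sin φ) = (-7.2093, -0.1383)
cos θ_2 = (51.9928−8²−6²)/(2·8·6) = -0.5001; θ_2 = -120.0050° (elbow-down)
β = atan2(-0.1383,-7.2093) = -178.9010°; ψ = atan2(-5.1959,4.9995) = -46.1033°
θ_1 = β − ψ = -132.7978°
θ_3 = φ − θ_1 − θ_2 = 177.8027° (wrapped to (-180°,180°])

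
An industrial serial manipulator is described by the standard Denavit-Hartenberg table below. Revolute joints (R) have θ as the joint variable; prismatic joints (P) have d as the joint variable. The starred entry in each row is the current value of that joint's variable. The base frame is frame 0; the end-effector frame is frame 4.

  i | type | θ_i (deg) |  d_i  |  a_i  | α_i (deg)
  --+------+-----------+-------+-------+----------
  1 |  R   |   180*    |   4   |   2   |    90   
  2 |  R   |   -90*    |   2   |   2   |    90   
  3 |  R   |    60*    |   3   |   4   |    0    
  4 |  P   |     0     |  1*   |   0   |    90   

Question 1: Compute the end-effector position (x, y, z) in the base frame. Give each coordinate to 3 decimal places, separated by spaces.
2.000 5.464 -0.000

after link 1: o_1 = (-2.0000, 0.0000, 4.0000)
after link 2: o_2 = (-2.0000, 2.0000, 2.0000)
after link 3: o_3 = (1.0000, 5.4641, -0.0000)
after link 4: o_4 = (2.0000, 5.4641, -0.0000)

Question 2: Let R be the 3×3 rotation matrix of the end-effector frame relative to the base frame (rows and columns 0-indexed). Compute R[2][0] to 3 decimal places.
End-effector x-axis (col 0 of R) = (0.0000,0.8660,-0.5000)
R[2][0] = -0.5000

-0.500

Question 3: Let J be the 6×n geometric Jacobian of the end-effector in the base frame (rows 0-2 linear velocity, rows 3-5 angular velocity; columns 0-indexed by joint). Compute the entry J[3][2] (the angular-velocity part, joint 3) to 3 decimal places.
axis z_2 = (1.0000,-0.0000,-0.0000); lever o_n−o_2 = (4.0000,3.4641,-2.0000)
cross product → J_v[:, 2] = (0.0000,2.0000,3.4641)
J_ω[:, 2] = z_2
entry J[3][2] = 1.0000

1.000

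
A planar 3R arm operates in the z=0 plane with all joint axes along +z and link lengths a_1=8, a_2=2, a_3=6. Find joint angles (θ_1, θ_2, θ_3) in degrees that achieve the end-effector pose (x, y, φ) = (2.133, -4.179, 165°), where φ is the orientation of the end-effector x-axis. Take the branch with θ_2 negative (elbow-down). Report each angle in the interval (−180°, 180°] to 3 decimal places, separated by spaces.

-30.001 -29.986 -135.014

wrist centre = target − a_3·(cos φ, sin φ) = (7.9286, -5.7319)
cos θ_2 = (95.7168−8²−2²)/(2·8·2) = 0.8662; θ_2 = -29.9856° (elbow-down)
β = atan2(-5.7319,7.9286) = -35.8649°; ψ = atan2(-0.9996,9.7323) = -5.8641°
θ_1 = β − ψ = -30.0008°
θ_3 = φ − θ_1 − θ_2 = -135.0135° (wrapped to (-180°,180°])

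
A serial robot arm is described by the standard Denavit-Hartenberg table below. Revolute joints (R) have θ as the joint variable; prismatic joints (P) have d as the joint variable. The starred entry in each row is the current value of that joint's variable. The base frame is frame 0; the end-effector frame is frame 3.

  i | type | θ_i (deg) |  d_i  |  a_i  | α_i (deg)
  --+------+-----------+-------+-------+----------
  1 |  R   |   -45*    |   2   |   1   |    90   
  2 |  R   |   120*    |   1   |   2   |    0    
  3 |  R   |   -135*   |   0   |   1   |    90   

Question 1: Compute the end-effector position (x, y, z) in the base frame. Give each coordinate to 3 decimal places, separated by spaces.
after link 1: o_1 = (0.7071, -0.7071, 2.0000)
after link 2: o_2 = (-0.7071, -0.7071, 3.7321)
after link 3: o_3 = (-0.0241, -1.3901, 3.4732)

-0.024 -1.390 3.473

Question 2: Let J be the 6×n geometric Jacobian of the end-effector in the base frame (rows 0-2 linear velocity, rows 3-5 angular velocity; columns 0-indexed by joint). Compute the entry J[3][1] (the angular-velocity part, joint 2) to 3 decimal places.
-0.707

axis z_1 = (-0.7071,-0.7071,0.0000); lever o_n−o_1 = (-0.7312,-0.6830,1.4732)
cross product → J_v[:, 1] = (-1.0417,1.0417,-0.0341)
J_ω[:, 1] = z_1
entry J[3][1] = -0.7071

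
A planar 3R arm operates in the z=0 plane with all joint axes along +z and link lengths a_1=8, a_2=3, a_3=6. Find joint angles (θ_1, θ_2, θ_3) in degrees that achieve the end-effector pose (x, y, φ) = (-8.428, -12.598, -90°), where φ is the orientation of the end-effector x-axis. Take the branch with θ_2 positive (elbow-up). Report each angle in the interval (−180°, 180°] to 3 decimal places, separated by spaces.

-150.002 30.011 29.992

wrist centre = target − a_3·(cos φ, sin φ) = (-8.4280, -6.5980)
cos θ_2 = (114.5648−8²−3²)/(2·8·3) = 0.8659; θ_2 = 30.0106° (elbow-up)
β = atan2(-6.5980,-8.4280) = -141.9438°; ψ = atan2(1.5005,10.5978) = 8.0586°
θ_1 = β − ψ = -150.0024°
θ_3 = φ − θ_1 − θ_2 = 29.9918° (wrapped to (-180°,180°])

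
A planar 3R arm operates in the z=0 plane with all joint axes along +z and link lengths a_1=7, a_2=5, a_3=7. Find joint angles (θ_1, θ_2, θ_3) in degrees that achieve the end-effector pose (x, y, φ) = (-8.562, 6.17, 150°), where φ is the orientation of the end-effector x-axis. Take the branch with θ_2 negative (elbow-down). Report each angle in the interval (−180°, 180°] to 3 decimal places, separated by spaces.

wrist centre = target − a_3·(cos φ, sin φ) = (-2.4998, 2.6700)
cos θ_2 = (13.3780−7²−5²)/(2·7·5) = -0.8660; θ_2 = -150.0003° (elbow-down)
β = atan2(2.6700,-2.4998) = 133.1146°; ψ = atan2(-2.5000,2.6699) = -43.1179°
θ_1 = β − ψ = 176.2325°
θ_3 = φ − θ_1 − θ_2 = 123.7678° (wrapped to (-180°,180°])

176.233 -150.000 123.768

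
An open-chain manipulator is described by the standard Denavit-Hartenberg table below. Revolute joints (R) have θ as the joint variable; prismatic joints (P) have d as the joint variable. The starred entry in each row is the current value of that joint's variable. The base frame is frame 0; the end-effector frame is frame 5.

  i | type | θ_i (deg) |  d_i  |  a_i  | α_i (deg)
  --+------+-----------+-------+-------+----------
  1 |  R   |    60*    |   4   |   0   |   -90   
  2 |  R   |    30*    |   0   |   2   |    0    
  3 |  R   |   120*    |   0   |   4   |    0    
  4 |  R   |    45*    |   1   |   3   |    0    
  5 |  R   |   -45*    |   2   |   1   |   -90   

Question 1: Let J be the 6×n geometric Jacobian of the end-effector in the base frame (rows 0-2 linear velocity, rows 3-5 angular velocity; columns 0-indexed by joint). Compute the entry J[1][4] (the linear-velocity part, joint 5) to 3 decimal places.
-0.433

axis z_4 = (-0.8660,0.5000,0.0000); lever o_n−o_4 = (-2.1651,0.2500,-0.5000)
cross product → J_v[:, 4] = (-0.2500,-0.4330,0.8660)
J_ω[:, 4] = z_4
entry J[1][4] = -0.4330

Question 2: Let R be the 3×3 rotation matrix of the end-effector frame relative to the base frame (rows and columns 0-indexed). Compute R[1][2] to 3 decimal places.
-0.433

End-effector z-axis (col 2 of R) = (-0.2500,-0.4330,0.8660)
R[1][2] = -0.4330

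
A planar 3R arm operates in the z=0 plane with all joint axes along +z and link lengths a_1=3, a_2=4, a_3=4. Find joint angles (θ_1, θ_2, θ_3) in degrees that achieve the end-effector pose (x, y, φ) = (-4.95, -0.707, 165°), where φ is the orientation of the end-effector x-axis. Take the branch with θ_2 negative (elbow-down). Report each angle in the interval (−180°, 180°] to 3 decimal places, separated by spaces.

-18.880 -149.999 -26.121

wrist centre = target − a_3·(cos φ, sin φ) = (-1.0863, -1.7423)
cos θ_2 = (4.2156−3²−4²)/(2·3·4) = -0.8660; θ_2 = -149.9992° (elbow-down)
β = atan2(-1.7423,-1.0863) = -121.9432°; ψ = atan2(-2.0001,-0.4641) = -103.0632°
θ_1 = β − ψ = -18.8801°
θ_3 = φ − θ_1 − θ_2 = -26.1208° (wrapped to (-180°,180°])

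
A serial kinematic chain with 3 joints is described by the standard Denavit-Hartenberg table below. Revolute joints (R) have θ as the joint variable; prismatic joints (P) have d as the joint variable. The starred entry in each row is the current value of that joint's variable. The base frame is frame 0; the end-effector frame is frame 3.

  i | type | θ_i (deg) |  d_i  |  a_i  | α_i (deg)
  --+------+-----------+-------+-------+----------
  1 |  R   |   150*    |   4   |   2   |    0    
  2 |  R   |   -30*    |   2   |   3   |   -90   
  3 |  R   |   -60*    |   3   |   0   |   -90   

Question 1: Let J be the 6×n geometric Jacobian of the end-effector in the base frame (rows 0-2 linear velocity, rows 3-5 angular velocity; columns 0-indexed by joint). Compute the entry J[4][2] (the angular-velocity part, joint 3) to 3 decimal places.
axis z_2 = (-0.8660,-0.5000,0.0000); lever o_n−o_2 = (-2.5981,-1.5000,0.0000)
cross product → J_v[:, 2] = (0.0000,-0.0000,-0.0000)
J_ω[:, 2] = z_2
entry J[4][2] = -0.5000

-0.500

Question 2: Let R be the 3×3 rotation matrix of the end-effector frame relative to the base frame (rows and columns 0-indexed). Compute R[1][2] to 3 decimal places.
0.750

End-effector z-axis (col 2 of R) = (-0.4330,0.7500,-0.5000)
R[1][2] = 0.7500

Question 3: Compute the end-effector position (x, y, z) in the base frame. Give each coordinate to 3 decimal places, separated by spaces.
after link 1: o_1 = (-1.7321, 1.0000, 4.0000)
after link 2: o_2 = (-3.2321, 3.5981, 6.0000)
after link 3: o_3 = (-5.8301, 2.0981, 6.0000)

-5.830 2.098 6.000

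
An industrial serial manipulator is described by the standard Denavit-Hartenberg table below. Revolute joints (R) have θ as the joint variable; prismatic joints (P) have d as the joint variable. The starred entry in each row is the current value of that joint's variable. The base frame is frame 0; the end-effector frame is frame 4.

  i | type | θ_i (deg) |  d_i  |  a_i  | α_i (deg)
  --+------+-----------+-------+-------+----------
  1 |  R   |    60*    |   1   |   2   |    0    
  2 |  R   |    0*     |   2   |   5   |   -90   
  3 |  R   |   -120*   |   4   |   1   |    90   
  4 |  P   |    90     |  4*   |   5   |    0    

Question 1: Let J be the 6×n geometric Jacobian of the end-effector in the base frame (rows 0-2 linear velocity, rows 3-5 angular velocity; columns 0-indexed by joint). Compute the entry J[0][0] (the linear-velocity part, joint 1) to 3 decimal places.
-7.129

axis z_0 = ẑ; lever o_n−o_0 = (-6.2763,7.1292,1.8660)
cross product → J_v[:, 0] = (-7.1292,-6.2763,0.0000)
J_ω[:, 0] = z_0
entry J[0][0] = -7.1292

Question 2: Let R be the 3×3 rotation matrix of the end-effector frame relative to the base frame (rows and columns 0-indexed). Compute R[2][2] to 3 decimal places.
-0.500

End-effector z-axis (col 2 of R) = (-0.4330,-0.7500,-0.5000)
R[2][2] = -0.5000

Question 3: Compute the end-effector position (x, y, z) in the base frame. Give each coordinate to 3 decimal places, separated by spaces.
-6.276 7.129 1.866

after link 1: o_1 = (1.0000, 1.7321, 1.0000)
after link 2: o_2 = (3.5000, 6.0622, 3.0000)
after link 3: o_3 = (-0.2141, 7.6292, 3.8660)
after link 4: o_4 = (-6.2763, 7.1292, 1.8660)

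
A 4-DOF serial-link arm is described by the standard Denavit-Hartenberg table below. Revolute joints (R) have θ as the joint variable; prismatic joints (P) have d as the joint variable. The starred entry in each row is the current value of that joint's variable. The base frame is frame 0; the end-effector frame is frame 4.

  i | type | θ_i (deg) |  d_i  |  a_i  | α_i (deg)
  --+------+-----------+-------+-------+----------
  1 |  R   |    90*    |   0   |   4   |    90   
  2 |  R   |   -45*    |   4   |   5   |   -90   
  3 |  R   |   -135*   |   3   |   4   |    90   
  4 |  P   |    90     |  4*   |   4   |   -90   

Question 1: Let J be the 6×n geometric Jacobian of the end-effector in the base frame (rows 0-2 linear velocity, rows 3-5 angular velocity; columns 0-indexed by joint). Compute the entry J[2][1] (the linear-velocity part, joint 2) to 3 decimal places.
axis z_1 = (1.0000,-0.0000,0.0000); lever o_n−o_1 = (4.0000,4.4853,5.4142)
cross product → J_v[:, 1] = (-0.0000,-5.4142,4.4853)
J_ω[:, 1] = z_1
entry J[2][1] = 4.4853

4.485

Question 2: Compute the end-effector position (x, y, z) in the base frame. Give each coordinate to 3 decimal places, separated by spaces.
4.000 8.485 5.414

after link 1: o_1 = (0.0000, 4.0000, 0.0000)
after link 2: o_2 = (4.0000, 7.5355, -3.5355)
after link 3: o_3 = (6.8284, 7.6569, 0.5858)
after link 4: o_4 = (4.0000, 8.4853, 5.4142)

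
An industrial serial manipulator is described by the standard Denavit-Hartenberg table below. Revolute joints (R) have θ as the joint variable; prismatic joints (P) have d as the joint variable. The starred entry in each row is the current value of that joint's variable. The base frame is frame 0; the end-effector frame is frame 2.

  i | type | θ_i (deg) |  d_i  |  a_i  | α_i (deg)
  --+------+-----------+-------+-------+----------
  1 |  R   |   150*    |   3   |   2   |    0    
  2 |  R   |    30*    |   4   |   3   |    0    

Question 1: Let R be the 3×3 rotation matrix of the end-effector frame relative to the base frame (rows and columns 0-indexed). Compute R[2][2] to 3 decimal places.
End-effector z-axis (col 2 of R) = (0.0000,0.0000,1.0000)
R[2][2] = 1.0000

1.000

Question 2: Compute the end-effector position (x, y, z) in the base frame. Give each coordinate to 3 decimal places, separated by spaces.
after link 1: o_1 = (-1.7321, 1.0000, 3.0000)
after link 2: o_2 = (-4.7321, 1.0000, 7.0000)

-4.732 1.000 7.000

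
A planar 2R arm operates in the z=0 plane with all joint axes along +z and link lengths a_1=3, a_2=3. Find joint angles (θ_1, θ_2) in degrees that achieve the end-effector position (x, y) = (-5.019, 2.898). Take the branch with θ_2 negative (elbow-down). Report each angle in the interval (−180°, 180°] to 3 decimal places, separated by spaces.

cos θ_2 = (33.5888−3²−3²)/(2·3·3) = 0.8660; θ_2 = -29.9980° (elbow-down)
β = atan2(2.8980,-5.0190) = 149.9976°; ψ = atan2(-1.4999,5.5981) = -14.9990°
θ_1 = β − ψ = 164.9966°

164.997 -29.998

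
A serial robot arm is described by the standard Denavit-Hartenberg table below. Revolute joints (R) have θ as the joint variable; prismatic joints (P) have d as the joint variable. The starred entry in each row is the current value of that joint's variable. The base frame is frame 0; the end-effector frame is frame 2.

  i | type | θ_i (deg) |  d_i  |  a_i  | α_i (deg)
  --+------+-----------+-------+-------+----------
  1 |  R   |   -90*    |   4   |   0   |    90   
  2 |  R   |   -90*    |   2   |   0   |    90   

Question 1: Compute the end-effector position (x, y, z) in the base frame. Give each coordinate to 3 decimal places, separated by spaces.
after link 1: o_1 = (0.0000, 0.0000, 4.0000)
after link 2: o_2 = (-2.0000, -0.0000, 4.0000)

-2.000 -0.000 4.000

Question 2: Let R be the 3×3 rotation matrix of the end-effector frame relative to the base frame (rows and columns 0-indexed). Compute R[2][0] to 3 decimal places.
-1.000

End-effector x-axis (col 0 of R) = (-0.0000,-0.0000,-1.0000)
R[2][0] = -1.0000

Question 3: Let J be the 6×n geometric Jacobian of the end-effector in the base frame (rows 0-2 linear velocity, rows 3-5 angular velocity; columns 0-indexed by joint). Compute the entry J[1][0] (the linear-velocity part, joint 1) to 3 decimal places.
-2.000

axis z_0 = ẑ; lever o_n−o_0 = (-2.0000,-0.0000,4.0000)
cross product → J_v[:, 0] = (0.0000,-2.0000,0.0000)
J_ω[:, 0] = z_0
entry J[1][0] = -2.0000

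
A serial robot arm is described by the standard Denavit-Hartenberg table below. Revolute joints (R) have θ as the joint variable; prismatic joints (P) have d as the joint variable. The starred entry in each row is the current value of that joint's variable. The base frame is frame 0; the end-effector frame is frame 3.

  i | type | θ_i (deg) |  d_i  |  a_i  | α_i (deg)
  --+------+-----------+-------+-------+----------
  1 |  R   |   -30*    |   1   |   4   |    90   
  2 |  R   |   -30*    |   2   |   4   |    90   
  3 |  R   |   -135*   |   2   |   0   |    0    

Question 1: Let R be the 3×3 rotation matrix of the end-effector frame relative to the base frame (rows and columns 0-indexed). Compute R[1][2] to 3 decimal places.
End-effector z-axis (col 2 of R) = (-0.4330,0.2500,-0.8660)
R[1][2] = 0.2500

0.250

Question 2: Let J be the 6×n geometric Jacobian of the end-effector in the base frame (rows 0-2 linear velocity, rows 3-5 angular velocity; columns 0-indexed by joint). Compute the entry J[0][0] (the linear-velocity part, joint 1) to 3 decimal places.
axis z_0 = ẑ; lever o_n−o_0 = (4.5981,-4.9641,-2.7321)
cross product → J_v[:, 0] = (4.9641,4.5981,-0.0000)
J_ω[:, 0] = z_0
entry J[0][0] = 4.9641

4.964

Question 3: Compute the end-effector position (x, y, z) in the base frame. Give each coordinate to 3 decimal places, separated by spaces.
4.598 -4.964 -2.732

after link 1: o_1 = (3.4641, -2.0000, 1.0000)
after link 2: o_2 = (5.4641, -5.4641, -1.0000)
after link 3: o_3 = (4.5981, -4.9641, -2.7321)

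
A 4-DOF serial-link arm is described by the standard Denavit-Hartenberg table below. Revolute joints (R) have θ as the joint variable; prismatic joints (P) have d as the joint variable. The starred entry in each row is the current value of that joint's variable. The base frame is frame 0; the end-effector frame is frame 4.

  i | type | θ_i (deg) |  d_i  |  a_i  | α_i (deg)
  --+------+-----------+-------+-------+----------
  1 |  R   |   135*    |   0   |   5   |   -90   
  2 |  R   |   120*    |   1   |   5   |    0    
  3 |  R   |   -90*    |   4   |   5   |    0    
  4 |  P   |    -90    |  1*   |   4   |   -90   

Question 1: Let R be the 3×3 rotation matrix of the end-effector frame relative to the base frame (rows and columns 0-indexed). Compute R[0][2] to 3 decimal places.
-0.612

End-effector z-axis (col 2 of R) = (-0.6124,0.6124,-0.5000)
R[0][2] = -0.6124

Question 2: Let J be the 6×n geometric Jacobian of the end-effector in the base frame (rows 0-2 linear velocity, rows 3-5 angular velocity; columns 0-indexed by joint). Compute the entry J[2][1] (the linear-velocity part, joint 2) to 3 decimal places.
-3.830

axis z_1 = (-0.7071,-0.7071,0.0000); lever o_n−o_1 = (-6.9509,-1.5343,-3.3660)
cross product → J_v[:, 1] = (2.3801,-2.3801,-3.8301)
J_ω[:, 1] = z_1
entry J[2][1] = -3.8301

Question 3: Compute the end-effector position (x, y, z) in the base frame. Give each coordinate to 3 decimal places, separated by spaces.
-10.486 2.001 -3.366

after link 1: o_1 = (-3.5355, 3.5355, 0.0000)
after link 2: o_2 = (-2.4749, 1.0607, -4.3301)
after link 3: o_3 = (-8.3652, 1.2941, -6.8301)
after link 4: o_4 = (-10.4865, 2.0012, -3.3660)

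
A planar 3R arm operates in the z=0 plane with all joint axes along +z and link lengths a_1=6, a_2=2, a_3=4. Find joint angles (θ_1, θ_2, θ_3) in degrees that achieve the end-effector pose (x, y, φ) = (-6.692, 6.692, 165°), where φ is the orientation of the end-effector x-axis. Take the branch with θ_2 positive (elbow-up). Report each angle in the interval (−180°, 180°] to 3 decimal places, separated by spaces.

wrist centre = target − a_3·(cos φ, sin φ) = (-2.8283, 5.6567)
cos θ_2 = (39.9978−6²−2²)/(2·6·2) = -0.0001; θ_2 = 90.0053° (elbow-up)
β = atan2(5.6567,-2.8283) = 116.5645°; ψ = atan2(2.0000,5.9998) = 18.4355°
θ_1 = β − ψ = 98.1290°
θ_3 = φ − θ_1 − θ_2 = -23.1343° (wrapped to (-180°,180°])

98.129 90.005 -23.134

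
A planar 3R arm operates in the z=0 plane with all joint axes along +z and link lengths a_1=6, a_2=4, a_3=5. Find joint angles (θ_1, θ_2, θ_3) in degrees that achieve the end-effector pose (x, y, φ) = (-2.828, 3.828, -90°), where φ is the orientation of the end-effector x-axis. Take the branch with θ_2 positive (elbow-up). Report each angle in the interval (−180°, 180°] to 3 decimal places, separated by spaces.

wrist centre = target − a_3·(cos φ, sin φ) = (-2.8280, 8.8280)
cos θ_2 = (85.9312−6²−4²)/(2·6·4) = 0.7069; θ_2 = 45.0168° (elbow-up)
β = atan2(8.8280,-2.8280) = 107.7626°; ψ = atan2(2.8293,8.8276) = 17.7707°
θ_1 = β − ψ = 89.9918°
θ_3 = φ − θ_1 − θ_2 = 134.9913° (wrapped to (-180°,180°])

89.992 45.017 134.991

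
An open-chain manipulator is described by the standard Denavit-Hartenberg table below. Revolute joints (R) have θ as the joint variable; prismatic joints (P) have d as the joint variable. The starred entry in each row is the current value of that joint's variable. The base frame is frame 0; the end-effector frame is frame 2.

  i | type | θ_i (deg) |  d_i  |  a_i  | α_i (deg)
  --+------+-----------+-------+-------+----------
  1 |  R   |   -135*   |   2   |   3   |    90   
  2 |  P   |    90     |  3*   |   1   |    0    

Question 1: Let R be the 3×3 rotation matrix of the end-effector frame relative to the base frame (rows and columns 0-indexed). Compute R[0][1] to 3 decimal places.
0.707

End-effector y-axis (col 1 of R) = (0.7071,0.7071,0.0000)
R[0][1] = 0.7071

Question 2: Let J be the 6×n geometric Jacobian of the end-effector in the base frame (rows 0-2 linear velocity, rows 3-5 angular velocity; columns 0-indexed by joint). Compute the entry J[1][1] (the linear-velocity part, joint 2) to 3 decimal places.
0.707

prismatic axis z_1 = (-0.7071,0.7071,0.0000)
J_v[:, 1] = z_1; J_ω[:, 1] = (0,0,0)
entry J[1][1] = 0.7071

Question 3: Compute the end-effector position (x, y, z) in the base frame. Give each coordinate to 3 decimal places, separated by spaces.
-4.243 -0.000 3.000

after link 1: o_1 = (-2.1213, -2.1213, 2.0000)
after link 2: o_2 = (-4.2426, -0.0000, 3.0000)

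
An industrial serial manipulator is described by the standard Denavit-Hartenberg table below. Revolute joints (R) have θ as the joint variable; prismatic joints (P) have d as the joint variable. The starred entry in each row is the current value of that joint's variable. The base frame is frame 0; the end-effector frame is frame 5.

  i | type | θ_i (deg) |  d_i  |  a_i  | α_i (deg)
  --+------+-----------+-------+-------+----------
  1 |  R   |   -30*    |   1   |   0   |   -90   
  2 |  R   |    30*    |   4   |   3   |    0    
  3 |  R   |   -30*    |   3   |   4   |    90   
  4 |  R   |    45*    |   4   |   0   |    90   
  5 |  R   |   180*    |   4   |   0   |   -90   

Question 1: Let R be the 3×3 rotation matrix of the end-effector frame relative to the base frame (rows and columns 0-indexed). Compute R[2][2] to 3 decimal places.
End-effector z-axis (col 2 of R) = (-0.0000,-0.0000,-1.0000)
R[2][2] = -1.0000

-1.000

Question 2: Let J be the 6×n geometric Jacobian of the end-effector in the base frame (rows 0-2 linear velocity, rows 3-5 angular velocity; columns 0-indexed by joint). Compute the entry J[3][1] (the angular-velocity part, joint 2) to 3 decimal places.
axis z_1 = (0.5000,0.8660,0.0000); lever o_n−o_1 = (10.2494,-1.1006,2.5000)
cross product → J_v[:, 1] = (2.1651,-1.2500,-9.4265)
J_ω[:, 1] = z_1
entry J[3][1] = 0.5000

0.500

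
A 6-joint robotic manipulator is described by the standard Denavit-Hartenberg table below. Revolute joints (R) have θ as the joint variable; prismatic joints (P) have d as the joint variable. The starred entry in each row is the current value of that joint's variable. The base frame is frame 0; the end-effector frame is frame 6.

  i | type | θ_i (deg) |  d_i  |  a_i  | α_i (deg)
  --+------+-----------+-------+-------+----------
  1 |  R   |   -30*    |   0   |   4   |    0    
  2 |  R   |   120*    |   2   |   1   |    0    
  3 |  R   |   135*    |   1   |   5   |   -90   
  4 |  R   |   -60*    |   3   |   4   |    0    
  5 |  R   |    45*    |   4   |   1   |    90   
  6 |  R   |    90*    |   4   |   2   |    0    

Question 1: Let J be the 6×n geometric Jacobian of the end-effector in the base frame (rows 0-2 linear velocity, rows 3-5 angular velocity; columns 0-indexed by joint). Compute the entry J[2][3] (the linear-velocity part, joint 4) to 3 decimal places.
-1.931

axis z_3 = (0.7071,-0.7071,0.0000); lever o_n−o_3 = (4.9988,-7.7291,7.5866)
cross product → J_v[:, 3] = (-5.3646,-5.3646,-1.9306)
J_ω[:, 3] = z_3
entry J[2][3] = -1.9306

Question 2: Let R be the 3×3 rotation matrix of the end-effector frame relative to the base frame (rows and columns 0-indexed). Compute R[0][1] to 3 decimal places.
0.683

End-effector y-axis (col 1 of R) = (0.6830,0.6830,-0.2588)
R[0][1] = 0.6830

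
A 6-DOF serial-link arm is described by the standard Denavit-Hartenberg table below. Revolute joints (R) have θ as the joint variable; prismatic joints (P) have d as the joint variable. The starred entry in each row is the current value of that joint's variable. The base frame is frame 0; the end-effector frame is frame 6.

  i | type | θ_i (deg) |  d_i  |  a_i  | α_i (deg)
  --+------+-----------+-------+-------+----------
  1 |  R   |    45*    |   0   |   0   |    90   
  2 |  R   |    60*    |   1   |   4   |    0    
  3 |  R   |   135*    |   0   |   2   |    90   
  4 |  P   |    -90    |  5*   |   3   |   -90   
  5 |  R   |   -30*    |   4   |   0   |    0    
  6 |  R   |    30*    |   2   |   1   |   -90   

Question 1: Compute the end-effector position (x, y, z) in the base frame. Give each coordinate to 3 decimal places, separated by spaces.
after link 1: o_1 = (0.0000, 0.0000, 0.0000)
after link 2: o_2 = (2.1213, 0.7071, 3.4641)
after link 3: o_3 = (0.7553, -0.6589, 2.9465)
after link 4: o_4 = (-2.2811, 0.5473, 7.7761)
after link 5: o_5 = (-5.0131, -2.1847, 6.7408)
after link 6: o_6 = (-7.0863, -2.8436, 6.2232)

-7.086 -2.844 6.223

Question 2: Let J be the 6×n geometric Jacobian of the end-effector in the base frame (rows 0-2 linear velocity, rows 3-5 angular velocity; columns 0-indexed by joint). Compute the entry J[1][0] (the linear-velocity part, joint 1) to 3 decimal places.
axis z_0 = ẑ; lever o_n−o_0 = (-7.0863,-2.8436,6.2232)
cross product → J_v[:, 0] = (2.8436,-7.0863,0.0000)
J_ω[:, 0] = z_0
entry J[1][0] = -7.0863

-7.086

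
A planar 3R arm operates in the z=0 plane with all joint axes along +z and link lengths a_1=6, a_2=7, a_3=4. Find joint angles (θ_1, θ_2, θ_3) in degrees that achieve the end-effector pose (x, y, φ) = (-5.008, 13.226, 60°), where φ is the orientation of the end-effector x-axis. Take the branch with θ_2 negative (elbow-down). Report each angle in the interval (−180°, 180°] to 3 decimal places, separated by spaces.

149.994 -44.991 -45.004

wrist centre = target − a_3·(cos φ, sin φ) = (-7.0080, 9.7619)
cos θ_2 = (144.4067−6²−7²)/(2·6·7) = 0.7072; θ_2 = -44.9906° (elbow-down)
β = atan2(9.7619,-7.0080) = 125.6743°; ψ = atan2(-4.9489,10.9506) = -24.3198°
θ_1 = β − ψ = 149.9942°
θ_3 = φ − θ_1 − θ_2 = -45.0036° (wrapped to (-180°,180°])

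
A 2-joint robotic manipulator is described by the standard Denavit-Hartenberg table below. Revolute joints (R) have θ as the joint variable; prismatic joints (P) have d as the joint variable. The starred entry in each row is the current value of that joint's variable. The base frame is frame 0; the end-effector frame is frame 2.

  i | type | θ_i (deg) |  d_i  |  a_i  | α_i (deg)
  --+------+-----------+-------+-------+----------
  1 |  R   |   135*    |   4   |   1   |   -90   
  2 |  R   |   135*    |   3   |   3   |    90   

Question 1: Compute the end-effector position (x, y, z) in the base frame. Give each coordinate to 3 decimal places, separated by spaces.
-1.328 -2.914 1.879

after link 1: o_1 = (-0.7071, 0.7071, 4.0000)
after link 2: o_2 = (-1.3284, -2.9142, 1.8787)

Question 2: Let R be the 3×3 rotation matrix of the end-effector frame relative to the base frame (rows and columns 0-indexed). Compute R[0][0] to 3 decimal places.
End-effector x-axis (col 0 of R) = (0.5000,-0.5000,-0.7071)
R[0][0] = 0.5000

0.500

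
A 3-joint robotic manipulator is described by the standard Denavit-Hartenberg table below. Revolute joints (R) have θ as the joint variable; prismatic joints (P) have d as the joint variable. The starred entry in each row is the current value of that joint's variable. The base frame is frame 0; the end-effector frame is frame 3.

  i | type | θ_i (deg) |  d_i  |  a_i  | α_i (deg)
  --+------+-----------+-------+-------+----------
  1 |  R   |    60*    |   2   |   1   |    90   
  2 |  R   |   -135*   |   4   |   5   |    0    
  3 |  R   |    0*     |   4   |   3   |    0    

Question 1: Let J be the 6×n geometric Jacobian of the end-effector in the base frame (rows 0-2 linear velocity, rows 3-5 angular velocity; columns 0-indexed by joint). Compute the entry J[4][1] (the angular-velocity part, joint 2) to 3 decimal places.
axis z_1 = (0.8660,-0.5000,0.0000); lever o_n−o_1 = (4.0998,-8.8990,-5.6569)
cross product → J_v[:, 1] = (2.8284,4.8990,-5.6569)
J_ω[:, 1] = z_1
entry J[4][1] = -0.5000

-0.500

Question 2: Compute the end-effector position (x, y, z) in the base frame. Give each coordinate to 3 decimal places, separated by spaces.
after link 1: o_1 = (0.5000, 0.8660, 2.0000)
after link 2: o_2 = (2.1963, -4.1958, -1.5355)
after link 3: o_3 = (4.5998, -8.0330, -3.6569)

4.600 -8.033 -3.657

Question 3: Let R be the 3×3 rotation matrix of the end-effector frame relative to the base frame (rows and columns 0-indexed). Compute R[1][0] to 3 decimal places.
-0.612

End-effector x-axis (col 0 of R) = (-0.3536,-0.6124,-0.7071)
R[1][0] = -0.6124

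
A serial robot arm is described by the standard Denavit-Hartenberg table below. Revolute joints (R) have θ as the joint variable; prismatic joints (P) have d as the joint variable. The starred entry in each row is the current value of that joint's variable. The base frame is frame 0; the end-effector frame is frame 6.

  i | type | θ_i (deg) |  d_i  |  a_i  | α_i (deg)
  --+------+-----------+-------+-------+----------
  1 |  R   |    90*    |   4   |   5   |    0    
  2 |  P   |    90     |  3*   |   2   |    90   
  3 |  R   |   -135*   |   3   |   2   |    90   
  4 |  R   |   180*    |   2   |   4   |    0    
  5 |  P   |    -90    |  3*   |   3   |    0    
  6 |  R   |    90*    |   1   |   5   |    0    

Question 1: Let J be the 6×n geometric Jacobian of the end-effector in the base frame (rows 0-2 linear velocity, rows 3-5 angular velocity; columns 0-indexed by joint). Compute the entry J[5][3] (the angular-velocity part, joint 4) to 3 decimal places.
0.707

axis z_3 = (0.7071,-0.0000,0.7071); lever o_n−o_3 = (-2.1213,3.0000,10.6066)
cross product → J_v[:, 3] = (-2.1213,-9.0000,2.1213)
J_ω[:, 3] = z_3
entry J[5][3] = 0.7071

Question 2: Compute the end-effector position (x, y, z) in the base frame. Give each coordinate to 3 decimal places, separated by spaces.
-2.707 11.000 16.192

after link 1: o_1 = (0.0000, 5.0000, 4.0000)
after link 2: o_2 = (-2.0000, 5.0000, 7.0000)
after link 3: o_3 = (-0.5858, 8.0000, 5.5858)
after link 4: o_4 = (-2.0000, 8.0000, 9.8284)
after link 5: o_5 = (0.1213, 11.0000, 11.9497)
after link 6: o_6 = (-2.7071, 11.0000, 16.1924)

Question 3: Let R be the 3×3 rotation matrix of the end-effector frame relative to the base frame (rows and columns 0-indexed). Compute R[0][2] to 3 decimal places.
End-effector z-axis (col 2 of R) = (0.7071,-0.0000,0.7071)
R[0][2] = 0.7071

0.707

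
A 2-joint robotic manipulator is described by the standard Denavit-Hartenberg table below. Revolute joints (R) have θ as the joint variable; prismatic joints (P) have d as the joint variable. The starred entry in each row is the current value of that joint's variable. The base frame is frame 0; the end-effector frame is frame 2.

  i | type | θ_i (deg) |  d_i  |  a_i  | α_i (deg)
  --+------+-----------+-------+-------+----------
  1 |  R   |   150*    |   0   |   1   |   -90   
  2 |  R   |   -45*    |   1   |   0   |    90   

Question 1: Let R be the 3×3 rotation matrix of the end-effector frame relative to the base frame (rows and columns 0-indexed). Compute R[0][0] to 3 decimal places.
End-effector x-axis (col 0 of R) = (-0.6124,0.3536,0.7071)
R[0][0] = -0.6124

-0.612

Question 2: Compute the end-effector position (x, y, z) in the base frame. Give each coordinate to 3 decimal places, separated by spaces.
-1.366 -0.366 0.000

after link 1: o_1 = (-0.8660, 0.5000, 0.0000)
after link 2: o_2 = (-1.3660, -0.3660, 0.0000)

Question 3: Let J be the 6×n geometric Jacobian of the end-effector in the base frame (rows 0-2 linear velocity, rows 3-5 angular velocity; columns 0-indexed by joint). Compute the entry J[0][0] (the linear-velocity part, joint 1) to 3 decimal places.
0.366

axis z_0 = ẑ; lever o_n−o_0 = (-1.3660,-0.3660,0.0000)
cross product → J_v[:, 0] = (0.3660,-1.3660,0.0000)
J_ω[:, 0] = z_0
entry J[0][0] = 0.3660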